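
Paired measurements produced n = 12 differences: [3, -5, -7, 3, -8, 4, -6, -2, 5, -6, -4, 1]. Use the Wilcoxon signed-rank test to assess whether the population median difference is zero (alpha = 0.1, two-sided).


Step 1: Drop any zero differences (none here) and take |d_i|.
|d| = [3, 5, 7, 3, 8, 4, 6, 2, 5, 6, 4, 1]
Step 2: Midrank |d_i| (ties get averaged ranks).
ranks: |3|->3.5, |5|->7.5, |7|->11, |3|->3.5, |8|->12, |4|->5.5, |6|->9.5, |2|->2, |5|->7.5, |6|->9.5, |4|->5.5, |1|->1
Step 3: Attach original signs; sum ranks with positive sign and with negative sign.
W+ = 3.5 + 3.5 + 5.5 + 7.5 + 1 = 21
W- = 7.5 + 11 + 12 + 9.5 + 2 + 9.5 + 5.5 = 57
(Check: W+ + W- = 78 should equal n(n+1)/2 = 78.)
Step 4: Test statistic W = min(W+, W-) = 21.
Step 5: Ties in |d|, so use the tie-corrected normal approximation.
        E[W] = n(n+1)/4 = 12*13/4 = 39.
        Tie groups: |d|=3 (t=2), |d|=4 (t=2), |d|=5 (t=2), |d|=6 (t=2); sum(t^3 - t) = 24.
        Var[W] = n(n+1)(2n+1)/24 - sum(t^3-t)/48 = 3900/24 - 24/48 = 162.
        z = (W - E[W]) / sqrt(Var[W]) = (21 - 39) / 12.7279 = -1.4142.
        Two-sided p = 2*Phi(z) = 0.157299.
Step 6: alpha = 0.1. fail to reject H0.

W+ = 21, W- = 57, W = min = 21, p = 0.157299, fail to reject H0.


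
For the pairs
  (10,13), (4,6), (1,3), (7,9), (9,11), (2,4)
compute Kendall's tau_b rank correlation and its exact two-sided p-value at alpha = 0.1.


Step 1: Enumerate the 15 unordered pairs (i,j) with i<j and classify each by sign(x_j-x_i) * sign(y_j-y_i).
  (1,2):dx=-6,dy=-7->C; (1,3):dx=-9,dy=-10->C; (1,4):dx=-3,dy=-4->C; (1,5):dx=-1,dy=-2->C
  (1,6):dx=-8,dy=-9->C; (2,3):dx=-3,dy=-3->C; (2,4):dx=+3,dy=+3->C; (2,5):dx=+5,dy=+5->C
  (2,6):dx=-2,dy=-2->C; (3,4):dx=+6,dy=+6->C; (3,5):dx=+8,dy=+8->C; (3,6):dx=+1,dy=+1->C
  (4,5):dx=+2,dy=+2->C; (4,6):dx=-5,dy=-5->C; (5,6):dx=-7,dy=-7->C
Step 2: C = 15, D = 0, total pairs = 15.
Step 3: tau = (C - D)/(n(n-1)/2) = (15 - 0)/15 = 1.000000.
Step 4: Exact two-sided p-value (enumerate n! = 720 permutations of y under H0): p = 0.002778.
Step 5: alpha = 0.1. reject H0.

tau_b = 1.0000 (C=15, D=0), p = 0.002778, reject H0.


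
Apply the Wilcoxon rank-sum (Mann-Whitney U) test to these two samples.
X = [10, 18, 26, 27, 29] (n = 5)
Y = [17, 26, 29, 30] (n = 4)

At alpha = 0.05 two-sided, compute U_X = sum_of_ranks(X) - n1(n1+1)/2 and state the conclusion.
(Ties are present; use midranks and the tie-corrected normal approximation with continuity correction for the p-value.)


Step 1: Combine and sort all 9 observations; assign midranks.
sorted (value, group): (10,X), (17,Y), (18,X), (26,X), (26,Y), (27,X), (29,X), (29,Y), (30,Y)
ranks: 10->1, 17->2, 18->3, 26->4.5, 26->4.5, 27->6, 29->7.5, 29->7.5, 30->9
Step 2: Rank sum for X: R1 = 1 + 3 + 4.5 + 6 + 7.5 = 22.
Step 3: U_X = R1 - n1(n1+1)/2 = 22 - 5*6/2 = 22 - 15 = 7.
       U_Y = n1*n2 - U_X = 20 - 7 = 13.
Step 4: Ties are present, so use the tie-corrected normal approximation (with continuity correction) for the p-value.
Step 5: p-value = 0.536878; compare to alpha = 0.05. fail to reject H0.

U_X = 7, p = 0.536878, fail to reject H0 at alpha = 0.05.


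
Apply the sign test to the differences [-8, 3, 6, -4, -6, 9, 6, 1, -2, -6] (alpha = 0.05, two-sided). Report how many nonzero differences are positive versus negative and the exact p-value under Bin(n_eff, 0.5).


Step 1: Discard zero differences. Original n = 10; n_eff = number of nonzero differences = 10.
Nonzero differences (with sign): -8, +3, +6, -4, -6, +9, +6, +1, -2, -6
Step 2: Count signs: positive = 5, negative = 5.
Step 3: Under H0: P(positive) = 0.5, so the number of positives S ~ Bin(10, 0.5).
Step 4: Two-sided exact p-value = sum of Bin(10,0.5) probabilities at or below the observed probability = 1.000000.
Step 5: alpha = 0.05. fail to reject H0.

n_eff = 10, pos = 5, neg = 5, p = 1.000000, fail to reject H0.


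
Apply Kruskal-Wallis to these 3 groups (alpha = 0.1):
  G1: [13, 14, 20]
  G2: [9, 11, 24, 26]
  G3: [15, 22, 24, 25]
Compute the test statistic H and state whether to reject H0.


Step 1: Combine all N = 11 observations and assign midranks.
sorted (value, group, rank): (9,G2,1), (11,G2,2), (13,G1,3), (14,G1,4), (15,G3,5), (20,G1,6), (22,G3,7), (24,G2,8.5), (24,G3,8.5), (25,G3,10), (26,G2,11)
Step 2: Sum ranks within each group.
R_1 = 13 (n_1 = 3)
R_2 = 22.5 (n_2 = 4)
R_3 = 30.5 (n_3 = 4)
Step 3: H = 12/(N(N+1)) * sum(R_i^2/n_i) - 3(N+1)
     = 12/(11*12) * (13^2/3 + 22.5^2/4 + 30.5^2/4) - 3*12
     = 0.090909 * 415.458 - 36
     = 1.768939.
Step 4: Ties present; correction factor C = 1 - 6/(11^3 - 11) = 0.995455. Corrected H = 1.768939 / 0.995455 = 1.777017.
Step 5: Under H0, H ~ chi^2(2); p-value = 0.411269.
Step 6: alpha = 0.1. fail to reject H0.

H = 1.7770, df = 2, p = 0.411269, fail to reject H0.


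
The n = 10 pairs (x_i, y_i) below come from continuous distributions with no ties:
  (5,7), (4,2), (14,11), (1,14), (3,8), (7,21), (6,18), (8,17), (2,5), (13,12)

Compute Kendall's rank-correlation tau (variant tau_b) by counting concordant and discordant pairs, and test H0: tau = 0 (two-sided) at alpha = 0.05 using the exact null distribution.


Step 1: Enumerate the 45 unordered pairs (i,j) with i<j and classify each by sign(x_j-x_i) * sign(y_j-y_i).
  (1,2):dx=-1,dy=-5->C; (1,3):dx=+9,dy=+4->C; (1,4):dx=-4,dy=+7->D; (1,5):dx=-2,dy=+1->D
  (1,6):dx=+2,dy=+14->C; (1,7):dx=+1,dy=+11->C; (1,8):dx=+3,dy=+10->C; (1,9):dx=-3,dy=-2->C
  (1,10):dx=+8,dy=+5->C; (2,3):dx=+10,dy=+9->C; (2,4):dx=-3,dy=+12->D; (2,5):dx=-1,dy=+6->D
  (2,6):dx=+3,dy=+19->C; (2,7):dx=+2,dy=+16->C; (2,8):dx=+4,dy=+15->C; (2,9):dx=-2,dy=+3->D
  (2,10):dx=+9,dy=+10->C; (3,4):dx=-13,dy=+3->D; (3,5):dx=-11,dy=-3->C; (3,6):dx=-7,dy=+10->D
  (3,7):dx=-8,dy=+7->D; (3,8):dx=-6,dy=+6->D; (3,9):dx=-12,dy=-6->C; (3,10):dx=-1,dy=+1->D
  (4,5):dx=+2,dy=-6->D; (4,6):dx=+6,dy=+7->C; (4,7):dx=+5,dy=+4->C; (4,8):dx=+7,dy=+3->C
  (4,9):dx=+1,dy=-9->D; (4,10):dx=+12,dy=-2->D; (5,6):dx=+4,dy=+13->C; (5,7):dx=+3,dy=+10->C
  (5,8):dx=+5,dy=+9->C; (5,9):dx=-1,dy=-3->C; (5,10):dx=+10,dy=+4->C; (6,7):dx=-1,dy=-3->C
  (6,8):dx=+1,dy=-4->D; (6,9):dx=-5,dy=-16->C; (6,10):dx=+6,dy=-9->D; (7,8):dx=+2,dy=-1->D
  (7,9):dx=-4,dy=-13->C; (7,10):dx=+7,dy=-6->D; (8,9):dx=-6,dy=-12->C; (8,10):dx=+5,dy=-5->D
  (9,10):dx=+11,dy=+7->C
Step 2: C = 27, D = 18, total pairs = 45.
Step 3: tau = (C - D)/(n(n-1)/2) = (27 - 18)/45 = 0.200000.
Step 4: Exact two-sided p-value (enumerate n! = 3628800 permutations of y under H0): p = 0.484313.
Step 5: alpha = 0.05. fail to reject H0.

tau_b = 0.2000 (C=27, D=18), p = 0.484313, fail to reject H0.


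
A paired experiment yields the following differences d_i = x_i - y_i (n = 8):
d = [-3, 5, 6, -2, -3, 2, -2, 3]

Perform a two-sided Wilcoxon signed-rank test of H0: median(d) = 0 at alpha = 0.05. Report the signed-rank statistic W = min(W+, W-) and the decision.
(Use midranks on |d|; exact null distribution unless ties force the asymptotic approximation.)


Step 1: Drop any zero differences (none here) and take |d_i|.
|d| = [3, 5, 6, 2, 3, 2, 2, 3]
Step 2: Midrank |d_i| (ties get averaged ranks).
ranks: |3|->5, |5|->7, |6|->8, |2|->2, |3|->5, |2|->2, |2|->2, |3|->5
Step 3: Attach original signs; sum ranks with positive sign and with negative sign.
W+ = 7 + 8 + 2 + 5 = 22
W- = 5 + 2 + 5 + 2 = 14
(Check: W+ + W- = 36 should equal n(n+1)/2 = 36.)
Step 4: Test statistic W = min(W+, W-) = 14.
Step 5: Ties in |d|, so use the tie-corrected normal approximation.
        E[W] = n(n+1)/4 = 8*9/4 = 18.
        Tie groups: |d|=2 (t=3), |d|=3 (t=3); sum(t^3 - t) = 48.
        Var[W] = n(n+1)(2n+1)/24 - sum(t^3-t)/48 = 1224/24 - 48/48 = 50.
        z = (W - E[W]) / sqrt(Var[W]) = (14 - 18) / 7.0711 = -0.5657.
        Two-sided p = 2*Phi(z) = 0.571608.
Step 6: alpha = 0.05. fail to reject H0.

W+ = 22, W- = 14, W = min = 14, p = 0.571608, fail to reject H0.


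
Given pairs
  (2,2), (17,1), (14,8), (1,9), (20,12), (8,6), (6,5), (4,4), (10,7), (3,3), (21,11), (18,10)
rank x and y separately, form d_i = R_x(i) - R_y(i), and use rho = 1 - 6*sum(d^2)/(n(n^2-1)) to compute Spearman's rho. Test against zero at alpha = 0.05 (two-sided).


Step 1: Rank x and y separately (midranks; no ties here).
rank(x): 2->2, 17->9, 14->8, 1->1, 20->11, 8->6, 6->5, 4->4, 10->7, 3->3, 21->12, 18->10
rank(y): 2->2, 1->1, 8->8, 9->9, 12->12, 6->6, 5->5, 4->4, 7->7, 3->3, 11->11, 10->10
Step 2: d_i = R_x(i) - R_y(i); compute d_i^2.
  (2-2)^2=0, (9-1)^2=64, (8-8)^2=0, (1-9)^2=64, (11-12)^2=1, (6-6)^2=0, (5-5)^2=0, (4-4)^2=0, (7-7)^2=0, (3-3)^2=0, (12-11)^2=1, (10-10)^2=0
sum(d^2) = 130.
Step 3: rho = 1 - 6*130 / (12*(12^2 - 1)) = 1 - 780/1716 = 0.545455.
Step 4: Under H0, t = rho * sqrt((n-2)/(1-rho^2)) = 2.0580 ~ t(10).
Step 5: Two-sided p-value from the t-distribution with 10 df = 0.066612.
Step 6: alpha = 0.05. fail to reject H0.

rho = 0.5455, p = 0.066612, fail to reject H0 at alpha = 0.05.


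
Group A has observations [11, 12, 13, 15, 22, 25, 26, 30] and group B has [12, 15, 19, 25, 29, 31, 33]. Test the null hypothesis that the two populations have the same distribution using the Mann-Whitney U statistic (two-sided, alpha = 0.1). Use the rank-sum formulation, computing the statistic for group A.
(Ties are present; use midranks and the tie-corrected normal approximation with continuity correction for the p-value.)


Step 1: Combine and sort all 15 observations; assign midranks.
sorted (value, group): (11,X), (12,X), (12,Y), (13,X), (15,X), (15,Y), (19,Y), (22,X), (25,X), (25,Y), (26,X), (29,Y), (30,X), (31,Y), (33,Y)
ranks: 11->1, 12->2.5, 12->2.5, 13->4, 15->5.5, 15->5.5, 19->7, 22->8, 25->9.5, 25->9.5, 26->11, 29->12, 30->13, 31->14, 33->15
Step 2: Rank sum for X: R1 = 1 + 2.5 + 4 + 5.5 + 8 + 9.5 + 11 + 13 = 54.5.
Step 3: U_X = R1 - n1(n1+1)/2 = 54.5 - 8*9/2 = 54.5 - 36 = 18.5.
       U_Y = n1*n2 - U_X = 56 - 18.5 = 37.5.
Step 4: Ties are present, so use the tie-corrected normal approximation (with continuity correction) for the p-value.
Step 5: p-value = 0.296324; compare to alpha = 0.1. fail to reject H0.

U_X = 18.5, p = 0.296324, fail to reject H0 at alpha = 0.1.


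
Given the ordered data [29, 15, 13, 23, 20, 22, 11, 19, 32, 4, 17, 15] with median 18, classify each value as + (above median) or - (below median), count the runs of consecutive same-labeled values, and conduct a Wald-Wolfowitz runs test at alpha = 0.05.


Step 1: Compute median = 18; label A = above, B = below.
Labels in order: ABBAAABAABBB  (n_A = 6, n_B = 6)
Step 2: Count runs R = 6.
Step 3: Under H0 (random ordering), E[R] = 2*n_A*n_B/(n_A+n_B) + 1 = 2*6*6/12 + 1 = 7.0000.
        Var[R] = 2*n_A*n_B*(2*n_A*n_B - n_A - n_B) / ((n_A+n_B)^2 * (n_A+n_B-1)) = 4320/1584 = 2.7273.
        SD[R] = 1.6514.
Step 4: Continuity-corrected z = (R + 0.5 - E[R]) / SD[R] = (6 + 0.5 - 7.0000) / 1.6514 = -0.3028.
Step 5: Two-sided p-value via normal approximation = 2*(1 - Phi(|z|)) = 0.762069.
Step 6: alpha = 0.05. fail to reject H0.

R = 6, z = -0.3028, p = 0.762069, fail to reject H0.


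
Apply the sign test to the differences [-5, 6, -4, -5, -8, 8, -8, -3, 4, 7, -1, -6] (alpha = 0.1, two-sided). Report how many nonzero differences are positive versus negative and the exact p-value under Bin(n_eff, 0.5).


Step 1: Discard zero differences. Original n = 12; n_eff = number of nonzero differences = 12.
Nonzero differences (with sign): -5, +6, -4, -5, -8, +8, -8, -3, +4, +7, -1, -6
Step 2: Count signs: positive = 4, negative = 8.
Step 3: Under H0: P(positive) = 0.5, so the number of positives S ~ Bin(12, 0.5).
Step 4: Two-sided exact p-value = sum of Bin(12,0.5) probabilities at or below the observed probability = 0.387695.
Step 5: alpha = 0.1. fail to reject H0.

n_eff = 12, pos = 4, neg = 8, p = 0.387695, fail to reject H0.


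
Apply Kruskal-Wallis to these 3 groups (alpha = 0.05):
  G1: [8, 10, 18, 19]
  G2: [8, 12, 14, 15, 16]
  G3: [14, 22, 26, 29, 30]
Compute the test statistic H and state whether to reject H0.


Step 1: Combine all N = 14 observations and assign midranks.
sorted (value, group, rank): (8,G1,1.5), (8,G2,1.5), (10,G1,3), (12,G2,4), (14,G2,5.5), (14,G3,5.5), (15,G2,7), (16,G2,8), (18,G1,9), (19,G1,10), (22,G3,11), (26,G3,12), (29,G3,13), (30,G3,14)
Step 2: Sum ranks within each group.
R_1 = 23.5 (n_1 = 4)
R_2 = 26 (n_2 = 5)
R_3 = 55.5 (n_3 = 5)
Step 3: H = 12/(N(N+1)) * sum(R_i^2/n_i) - 3(N+1)
     = 12/(14*15) * (23.5^2/4 + 26^2/5 + 55.5^2/5) - 3*15
     = 0.057143 * 889.312 - 45
     = 5.817857.
Step 4: Ties present; correction factor C = 1 - 12/(14^3 - 14) = 0.995604. Corrected H = 5.817857 / 0.995604 = 5.843543.
Step 5: Under H0, H ~ chi^2(2); p-value = 0.053838.
Step 6: alpha = 0.05. fail to reject H0.

H = 5.8435, df = 2, p = 0.053838, fail to reject H0.


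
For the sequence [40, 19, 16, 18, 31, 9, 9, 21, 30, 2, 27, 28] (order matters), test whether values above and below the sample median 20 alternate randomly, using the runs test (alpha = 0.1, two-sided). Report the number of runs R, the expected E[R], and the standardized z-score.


Step 1: Compute median = 20; label A = above, B = below.
Labels in order: ABBBABBAABAA  (n_A = 6, n_B = 6)
Step 2: Count runs R = 7.
Step 3: Under H0 (random ordering), E[R] = 2*n_A*n_B/(n_A+n_B) + 1 = 2*6*6/12 + 1 = 7.0000.
        Var[R] = 2*n_A*n_B*(2*n_A*n_B - n_A - n_B) / ((n_A+n_B)^2 * (n_A+n_B-1)) = 4320/1584 = 2.7273.
        SD[R] = 1.6514.
Step 4: R = E[R], so z = 0 with no continuity correction.
Step 5: Two-sided p-value via normal approximation = 2*(1 - Phi(|z|)) = 1.000000.
Step 6: alpha = 0.1. fail to reject H0.

R = 7, z = 0.0000, p = 1.000000, fail to reject H0.


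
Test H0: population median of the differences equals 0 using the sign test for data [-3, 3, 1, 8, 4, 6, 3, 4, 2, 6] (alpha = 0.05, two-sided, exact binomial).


Step 1: Discard zero differences. Original n = 10; n_eff = number of nonzero differences = 10.
Nonzero differences (with sign): -3, +3, +1, +8, +4, +6, +3, +4, +2, +6
Step 2: Count signs: positive = 9, negative = 1.
Step 3: Under H0: P(positive) = 0.5, so the number of positives S ~ Bin(10, 0.5).
Step 4: Two-sided exact p-value = sum of Bin(10,0.5) probabilities at or below the observed probability = 0.021484.
Step 5: alpha = 0.05. reject H0.

n_eff = 10, pos = 9, neg = 1, p = 0.021484, reject H0.


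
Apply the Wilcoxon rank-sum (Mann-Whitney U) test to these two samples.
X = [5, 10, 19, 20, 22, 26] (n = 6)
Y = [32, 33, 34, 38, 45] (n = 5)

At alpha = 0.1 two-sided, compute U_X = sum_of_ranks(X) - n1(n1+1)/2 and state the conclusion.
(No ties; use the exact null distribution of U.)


Step 1: Combine and sort all 11 observations; assign midranks.
sorted (value, group): (5,X), (10,X), (19,X), (20,X), (22,X), (26,X), (32,Y), (33,Y), (34,Y), (38,Y), (45,Y)
ranks: 5->1, 10->2, 19->3, 20->4, 22->5, 26->6, 32->7, 33->8, 34->9, 38->10, 45->11
Step 2: Rank sum for X: R1 = 1 + 2 + 3 + 4 + 5 + 6 = 21.
Step 3: U_X = R1 - n1(n1+1)/2 = 21 - 6*7/2 = 21 - 21 = 0.
       U_Y = n1*n2 - U_X = 30 - 0 = 30.
Step 4: No ties, so the exact null distribution of U (based on enumerating the C(11,6) = 462 equally likely rank assignments) gives the two-sided p-value.
Step 5: p-value = 0.004329; compare to alpha = 0.1. reject H0.

U_X = 0, p = 0.004329, reject H0 at alpha = 0.1.


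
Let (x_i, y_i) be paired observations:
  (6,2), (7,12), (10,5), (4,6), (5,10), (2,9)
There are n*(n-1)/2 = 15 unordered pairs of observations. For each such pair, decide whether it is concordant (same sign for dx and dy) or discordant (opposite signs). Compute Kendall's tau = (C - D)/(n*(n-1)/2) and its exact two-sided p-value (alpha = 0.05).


Step 1: Enumerate the 15 unordered pairs (i,j) with i<j and classify each by sign(x_j-x_i) * sign(y_j-y_i).
  (1,2):dx=+1,dy=+10->C; (1,3):dx=+4,dy=+3->C; (1,4):dx=-2,dy=+4->D; (1,5):dx=-1,dy=+8->D
  (1,6):dx=-4,dy=+7->D; (2,3):dx=+3,dy=-7->D; (2,4):dx=-3,dy=-6->C; (2,5):dx=-2,dy=-2->C
  (2,6):dx=-5,dy=-3->C; (3,4):dx=-6,dy=+1->D; (3,5):dx=-5,dy=+5->D; (3,6):dx=-8,dy=+4->D
  (4,5):dx=+1,dy=+4->C; (4,6):dx=-2,dy=+3->D; (5,6):dx=-3,dy=-1->C
Step 2: C = 7, D = 8, total pairs = 15.
Step 3: tau = (C - D)/(n(n-1)/2) = (7 - 8)/15 = -0.066667.
Step 4: Exact two-sided p-value (enumerate n! = 720 permutations of y under H0): p = 1.000000.
Step 5: alpha = 0.05. fail to reject H0.

tau_b = -0.0667 (C=7, D=8), p = 1.000000, fail to reject H0.


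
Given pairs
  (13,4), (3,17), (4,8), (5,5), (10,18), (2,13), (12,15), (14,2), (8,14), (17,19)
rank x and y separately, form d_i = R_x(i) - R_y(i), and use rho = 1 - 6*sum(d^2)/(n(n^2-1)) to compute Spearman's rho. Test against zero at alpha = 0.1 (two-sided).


Step 1: Rank x and y separately (midranks; no ties here).
rank(x): 13->8, 3->2, 4->3, 5->4, 10->6, 2->1, 12->7, 14->9, 8->5, 17->10
rank(y): 4->2, 17->8, 8->4, 5->3, 18->9, 13->5, 15->7, 2->1, 14->6, 19->10
Step 2: d_i = R_x(i) - R_y(i); compute d_i^2.
  (8-2)^2=36, (2-8)^2=36, (3-4)^2=1, (4-3)^2=1, (6-9)^2=9, (1-5)^2=16, (7-7)^2=0, (9-1)^2=64, (5-6)^2=1, (10-10)^2=0
sum(d^2) = 164.
Step 3: rho = 1 - 6*164 / (10*(10^2 - 1)) = 1 - 984/990 = 0.006061.
Step 4: Under H0, t = rho * sqrt((n-2)/(1-rho^2)) = 0.0171 ~ t(8).
Step 5: Two-sided p-value from the t-distribution with 8 df = 0.986743.
Step 6: alpha = 0.1. fail to reject H0.

rho = 0.0061, p = 0.986743, fail to reject H0 at alpha = 0.1.


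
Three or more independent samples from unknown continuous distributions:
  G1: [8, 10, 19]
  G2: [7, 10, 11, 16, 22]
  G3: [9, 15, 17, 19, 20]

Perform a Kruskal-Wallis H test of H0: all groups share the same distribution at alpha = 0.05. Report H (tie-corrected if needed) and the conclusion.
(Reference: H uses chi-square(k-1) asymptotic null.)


Step 1: Combine all N = 13 observations and assign midranks.
sorted (value, group, rank): (7,G2,1), (8,G1,2), (9,G3,3), (10,G1,4.5), (10,G2,4.5), (11,G2,6), (15,G3,7), (16,G2,8), (17,G3,9), (19,G1,10.5), (19,G3,10.5), (20,G3,12), (22,G2,13)
Step 2: Sum ranks within each group.
R_1 = 17 (n_1 = 3)
R_2 = 32.5 (n_2 = 5)
R_3 = 41.5 (n_3 = 5)
Step 3: H = 12/(N(N+1)) * sum(R_i^2/n_i) - 3(N+1)
     = 12/(13*14) * (17^2/3 + 32.5^2/5 + 41.5^2/5) - 3*14
     = 0.065934 * 652.033 - 42
     = 0.991209.
Step 4: Ties present; correction factor C = 1 - 12/(13^3 - 13) = 0.994505. Corrected H = 0.991209 / 0.994505 = 0.996685.
Step 5: Under H0, H ~ chi^2(2); p-value = 0.607537.
Step 6: alpha = 0.05. fail to reject H0.

H = 0.9967, df = 2, p = 0.607537, fail to reject H0.


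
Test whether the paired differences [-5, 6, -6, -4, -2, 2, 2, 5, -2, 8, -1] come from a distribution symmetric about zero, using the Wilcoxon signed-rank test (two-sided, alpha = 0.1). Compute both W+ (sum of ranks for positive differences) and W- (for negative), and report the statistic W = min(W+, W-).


Step 1: Drop any zero differences (none here) and take |d_i|.
|d| = [5, 6, 6, 4, 2, 2, 2, 5, 2, 8, 1]
Step 2: Midrank |d_i| (ties get averaged ranks).
ranks: |5|->7.5, |6|->9.5, |6|->9.5, |4|->6, |2|->3.5, |2|->3.5, |2|->3.5, |5|->7.5, |2|->3.5, |8|->11, |1|->1
Step 3: Attach original signs; sum ranks with positive sign and with negative sign.
W+ = 9.5 + 3.5 + 3.5 + 7.5 + 11 = 35
W- = 7.5 + 9.5 + 6 + 3.5 + 3.5 + 1 = 31
(Check: W+ + W- = 66 should equal n(n+1)/2 = 66.)
Step 4: Test statistic W = min(W+, W-) = 31.
Step 5: Ties in |d|, so use the tie-corrected normal approximation.
        E[W] = n(n+1)/4 = 11*12/4 = 33.
        Tie groups: |d|=2 (t=4), |d|=5 (t=2), |d|=6 (t=2); sum(t^3 - t) = 72.
        Var[W] = n(n+1)(2n+1)/24 - sum(t^3-t)/48 = 3036/24 - 72/48 = 125.
        z = (W - E[W]) / sqrt(Var[W]) = (31 - 33) / 11.1803 = -0.1789.
        Two-sided p = 2*Phi(z) = 0.858028.
Step 6: alpha = 0.1. fail to reject H0.

W+ = 35, W- = 31, W = min = 31, p = 0.858028, fail to reject H0.


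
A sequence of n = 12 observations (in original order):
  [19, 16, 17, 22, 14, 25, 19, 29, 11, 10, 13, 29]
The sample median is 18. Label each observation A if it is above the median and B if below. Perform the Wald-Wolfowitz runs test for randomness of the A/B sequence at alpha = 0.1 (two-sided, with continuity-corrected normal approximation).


Step 1: Compute median = 18; label A = above, B = below.
Labels in order: ABBABAAABBBA  (n_A = 6, n_B = 6)
Step 2: Count runs R = 7.
Step 3: Under H0 (random ordering), E[R] = 2*n_A*n_B/(n_A+n_B) + 1 = 2*6*6/12 + 1 = 7.0000.
        Var[R] = 2*n_A*n_B*(2*n_A*n_B - n_A - n_B) / ((n_A+n_B)^2 * (n_A+n_B-1)) = 4320/1584 = 2.7273.
        SD[R] = 1.6514.
Step 4: R = E[R], so z = 0 with no continuity correction.
Step 5: Two-sided p-value via normal approximation = 2*(1 - Phi(|z|)) = 1.000000.
Step 6: alpha = 0.1. fail to reject H0.

R = 7, z = 0.0000, p = 1.000000, fail to reject H0.


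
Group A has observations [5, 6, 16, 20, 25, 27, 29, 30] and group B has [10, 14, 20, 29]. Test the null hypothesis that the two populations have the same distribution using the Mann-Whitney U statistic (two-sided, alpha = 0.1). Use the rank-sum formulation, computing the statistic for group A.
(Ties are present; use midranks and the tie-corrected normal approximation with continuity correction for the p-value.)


Step 1: Combine and sort all 12 observations; assign midranks.
sorted (value, group): (5,X), (6,X), (10,Y), (14,Y), (16,X), (20,X), (20,Y), (25,X), (27,X), (29,X), (29,Y), (30,X)
ranks: 5->1, 6->2, 10->3, 14->4, 16->5, 20->6.5, 20->6.5, 25->8, 27->9, 29->10.5, 29->10.5, 30->12
Step 2: Rank sum for X: R1 = 1 + 2 + 5 + 6.5 + 8 + 9 + 10.5 + 12 = 54.
Step 3: U_X = R1 - n1(n1+1)/2 = 54 - 8*9/2 = 54 - 36 = 18.
       U_Y = n1*n2 - U_X = 32 - 18 = 14.
Step 4: Ties are present, so use the tie-corrected normal approximation (with continuity correction) for the p-value.
Step 5: p-value = 0.798215; compare to alpha = 0.1. fail to reject H0.

U_X = 18, p = 0.798215, fail to reject H0 at alpha = 0.1.


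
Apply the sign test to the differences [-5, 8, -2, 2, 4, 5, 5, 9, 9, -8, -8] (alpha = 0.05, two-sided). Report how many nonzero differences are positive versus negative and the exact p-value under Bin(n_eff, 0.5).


Step 1: Discard zero differences. Original n = 11; n_eff = number of nonzero differences = 11.
Nonzero differences (with sign): -5, +8, -2, +2, +4, +5, +5, +9, +9, -8, -8
Step 2: Count signs: positive = 7, negative = 4.
Step 3: Under H0: P(positive) = 0.5, so the number of positives S ~ Bin(11, 0.5).
Step 4: Two-sided exact p-value = sum of Bin(11,0.5) probabilities at or below the observed probability = 0.548828.
Step 5: alpha = 0.05. fail to reject H0.

n_eff = 11, pos = 7, neg = 4, p = 0.548828, fail to reject H0.


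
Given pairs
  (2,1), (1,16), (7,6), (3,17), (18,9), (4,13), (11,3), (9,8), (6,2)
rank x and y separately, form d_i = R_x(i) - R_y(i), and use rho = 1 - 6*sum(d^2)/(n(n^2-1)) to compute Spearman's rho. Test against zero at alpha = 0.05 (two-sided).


Step 1: Rank x and y separately (midranks; no ties here).
rank(x): 2->2, 1->1, 7->6, 3->3, 18->9, 4->4, 11->8, 9->7, 6->5
rank(y): 1->1, 16->8, 6->4, 17->9, 9->6, 13->7, 3->3, 8->5, 2->2
Step 2: d_i = R_x(i) - R_y(i); compute d_i^2.
  (2-1)^2=1, (1-8)^2=49, (6-4)^2=4, (3-9)^2=36, (9-6)^2=9, (4-7)^2=9, (8-3)^2=25, (7-5)^2=4, (5-2)^2=9
sum(d^2) = 146.
Step 3: rho = 1 - 6*146 / (9*(9^2 - 1)) = 1 - 876/720 = -0.216667.
Step 4: Under H0, t = rho * sqrt((n-2)/(1-rho^2)) = -0.5872 ~ t(7).
Step 5: Two-sided p-value from the t-distribution with 7 df = 0.575515.
Step 6: alpha = 0.05. fail to reject H0.

rho = -0.2167, p = 0.575515, fail to reject H0 at alpha = 0.05.


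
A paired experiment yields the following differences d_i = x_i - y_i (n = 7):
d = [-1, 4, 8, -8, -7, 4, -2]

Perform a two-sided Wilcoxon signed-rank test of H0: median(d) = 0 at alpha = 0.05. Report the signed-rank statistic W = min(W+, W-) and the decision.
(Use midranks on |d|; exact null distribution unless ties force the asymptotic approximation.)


Step 1: Drop any zero differences (none here) and take |d_i|.
|d| = [1, 4, 8, 8, 7, 4, 2]
Step 2: Midrank |d_i| (ties get averaged ranks).
ranks: |1|->1, |4|->3.5, |8|->6.5, |8|->6.5, |7|->5, |4|->3.5, |2|->2
Step 3: Attach original signs; sum ranks with positive sign and with negative sign.
W+ = 3.5 + 6.5 + 3.5 = 13.5
W- = 1 + 6.5 + 5 + 2 = 14.5
(Check: W+ + W- = 28 should equal n(n+1)/2 = 28.)
Step 4: Test statistic W = min(W+, W-) = 13.5.
Step 5: Ties in |d|, so use the tie-corrected normal approximation.
        E[W] = n(n+1)/4 = 7*8/4 = 14.
        Tie groups: |d|=4 (t=2), |d|=8 (t=2); sum(t^3 - t) = 12.
        Var[W] = n(n+1)(2n+1)/24 - sum(t^3-t)/48 = 840/24 - 12/48 = 34.75.
        z = (W - E[W]) / sqrt(Var[W]) = (13.5 - 14) / 5.8949 = -0.0848.
        Two-sided p = 2*Phi(z) = 0.932405.
Step 6: alpha = 0.05. fail to reject H0.

W+ = 13.5, W- = 14.5, W = min = 13.5, p = 0.932405, fail to reject H0.


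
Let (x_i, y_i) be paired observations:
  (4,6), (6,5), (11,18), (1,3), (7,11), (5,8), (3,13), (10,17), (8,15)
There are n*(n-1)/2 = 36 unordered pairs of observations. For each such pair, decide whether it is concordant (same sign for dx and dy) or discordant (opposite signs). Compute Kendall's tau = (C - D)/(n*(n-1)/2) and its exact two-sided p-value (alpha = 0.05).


Step 1: Enumerate the 36 unordered pairs (i,j) with i<j and classify each by sign(x_j-x_i) * sign(y_j-y_i).
  (1,2):dx=+2,dy=-1->D; (1,3):dx=+7,dy=+12->C; (1,4):dx=-3,dy=-3->C; (1,5):dx=+3,dy=+5->C
  (1,6):dx=+1,dy=+2->C; (1,7):dx=-1,dy=+7->D; (1,8):dx=+6,dy=+11->C; (1,9):dx=+4,dy=+9->C
  (2,3):dx=+5,dy=+13->C; (2,4):dx=-5,dy=-2->C; (2,5):dx=+1,dy=+6->C; (2,6):dx=-1,dy=+3->D
  (2,7):dx=-3,dy=+8->D; (2,8):dx=+4,dy=+12->C; (2,9):dx=+2,dy=+10->C; (3,4):dx=-10,dy=-15->C
  (3,5):dx=-4,dy=-7->C; (3,6):dx=-6,dy=-10->C; (3,7):dx=-8,dy=-5->C; (3,8):dx=-1,dy=-1->C
  (3,9):dx=-3,dy=-3->C; (4,5):dx=+6,dy=+8->C; (4,6):dx=+4,dy=+5->C; (4,7):dx=+2,dy=+10->C
  (4,8):dx=+9,dy=+14->C; (4,9):dx=+7,dy=+12->C; (5,6):dx=-2,dy=-3->C; (5,7):dx=-4,dy=+2->D
  (5,8):dx=+3,dy=+6->C; (5,9):dx=+1,dy=+4->C; (6,7):dx=-2,dy=+5->D; (6,8):dx=+5,dy=+9->C
  (6,9):dx=+3,dy=+7->C; (7,8):dx=+7,dy=+4->C; (7,9):dx=+5,dy=+2->C; (8,9):dx=-2,dy=-2->C
Step 2: C = 30, D = 6, total pairs = 36.
Step 3: tau = (C - D)/(n(n-1)/2) = (30 - 6)/36 = 0.666667.
Step 4: Exact two-sided p-value (enumerate n! = 362880 permutations of y under H0): p = 0.012665.
Step 5: alpha = 0.05. reject H0.

tau_b = 0.6667 (C=30, D=6), p = 0.012665, reject H0.


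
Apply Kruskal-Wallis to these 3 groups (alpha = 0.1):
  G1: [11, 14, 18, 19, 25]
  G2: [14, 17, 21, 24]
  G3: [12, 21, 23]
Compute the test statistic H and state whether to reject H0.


Step 1: Combine all N = 12 observations and assign midranks.
sorted (value, group, rank): (11,G1,1), (12,G3,2), (14,G1,3.5), (14,G2,3.5), (17,G2,5), (18,G1,6), (19,G1,7), (21,G2,8.5), (21,G3,8.5), (23,G3,10), (24,G2,11), (25,G1,12)
Step 2: Sum ranks within each group.
R_1 = 29.5 (n_1 = 5)
R_2 = 28 (n_2 = 4)
R_3 = 20.5 (n_3 = 3)
Step 3: H = 12/(N(N+1)) * sum(R_i^2/n_i) - 3(N+1)
     = 12/(12*13) * (29.5^2/5 + 28^2/4 + 20.5^2/3) - 3*13
     = 0.076923 * 510.133 - 39
     = 0.241026.
Step 4: Ties present; correction factor C = 1 - 12/(12^3 - 12) = 0.993007. Corrected H = 0.241026 / 0.993007 = 0.242723.
Step 5: Under H0, H ~ chi^2(2); p-value = 0.885714.
Step 6: alpha = 0.1. fail to reject H0.

H = 0.2427, df = 2, p = 0.885714, fail to reject H0.


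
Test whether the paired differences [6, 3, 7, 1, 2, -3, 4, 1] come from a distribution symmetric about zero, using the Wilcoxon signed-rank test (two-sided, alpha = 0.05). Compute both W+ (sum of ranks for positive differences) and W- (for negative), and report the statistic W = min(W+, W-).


Step 1: Drop any zero differences (none here) and take |d_i|.
|d| = [6, 3, 7, 1, 2, 3, 4, 1]
Step 2: Midrank |d_i| (ties get averaged ranks).
ranks: |6|->7, |3|->4.5, |7|->8, |1|->1.5, |2|->3, |3|->4.5, |4|->6, |1|->1.5
Step 3: Attach original signs; sum ranks with positive sign and with negative sign.
W+ = 7 + 4.5 + 8 + 1.5 + 3 + 6 + 1.5 = 31.5
W- = 4.5 = 4.5
(Check: W+ + W- = 36 should equal n(n+1)/2 = 36.)
Step 4: Test statistic W = min(W+, W-) = 4.5.
Step 5: Ties in |d|, so use the tie-corrected normal approximation.
        E[W] = n(n+1)/4 = 8*9/4 = 18.
        Tie groups: |d|=1 (t=2), |d|=3 (t=2); sum(t^3 - t) = 12.
        Var[W] = n(n+1)(2n+1)/24 - sum(t^3-t)/48 = 1224/24 - 12/48 = 50.75.
        z = (W - E[W]) / sqrt(Var[W]) = (4.5 - 18) / 7.1239 = -1.8950.
        Two-sided p = 2*Phi(z) = 0.058089.
Step 6: alpha = 0.05. fail to reject H0.

W+ = 31.5, W- = 4.5, W = min = 4.5, p = 0.058089, fail to reject H0.


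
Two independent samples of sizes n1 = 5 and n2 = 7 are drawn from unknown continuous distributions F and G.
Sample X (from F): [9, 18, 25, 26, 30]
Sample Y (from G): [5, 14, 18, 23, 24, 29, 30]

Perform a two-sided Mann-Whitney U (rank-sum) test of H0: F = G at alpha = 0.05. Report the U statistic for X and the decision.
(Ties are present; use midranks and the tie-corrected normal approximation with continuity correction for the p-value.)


Step 1: Combine and sort all 12 observations; assign midranks.
sorted (value, group): (5,Y), (9,X), (14,Y), (18,X), (18,Y), (23,Y), (24,Y), (25,X), (26,X), (29,Y), (30,X), (30,Y)
ranks: 5->1, 9->2, 14->3, 18->4.5, 18->4.5, 23->6, 24->7, 25->8, 26->9, 29->10, 30->11.5, 30->11.5
Step 2: Rank sum for X: R1 = 2 + 4.5 + 8 + 9 + 11.5 = 35.
Step 3: U_X = R1 - n1(n1+1)/2 = 35 - 5*6/2 = 35 - 15 = 20.
       U_Y = n1*n2 - U_X = 35 - 20 = 15.
Step 4: Ties are present, so use the tie-corrected normal approximation (with continuity correction) for the p-value.
Step 5: p-value = 0.744469; compare to alpha = 0.05. fail to reject H0.

U_X = 20, p = 0.744469, fail to reject H0 at alpha = 0.05.


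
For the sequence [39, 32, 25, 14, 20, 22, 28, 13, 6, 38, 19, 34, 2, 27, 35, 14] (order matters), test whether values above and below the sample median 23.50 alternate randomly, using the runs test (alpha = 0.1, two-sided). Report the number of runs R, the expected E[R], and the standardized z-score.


Step 1: Compute median = 23.50; label A = above, B = below.
Labels in order: AAABBBABBABABAAB  (n_A = 8, n_B = 8)
Step 2: Count runs R = 10.
Step 3: Under H0 (random ordering), E[R] = 2*n_A*n_B/(n_A+n_B) + 1 = 2*8*8/16 + 1 = 9.0000.
        Var[R] = 2*n_A*n_B*(2*n_A*n_B - n_A - n_B) / ((n_A+n_B)^2 * (n_A+n_B-1)) = 14336/3840 = 3.7333.
        SD[R] = 1.9322.
Step 4: Continuity-corrected z = (R - 0.5 - E[R]) / SD[R] = (10 - 0.5 - 9.0000) / 1.9322 = 0.2588.
Step 5: Two-sided p-value via normal approximation = 2*(1 - Phi(|z|)) = 0.795809.
Step 6: alpha = 0.1. fail to reject H0.

R = 10, z = 0.2588, p = 0.795809, fail to reject H0.


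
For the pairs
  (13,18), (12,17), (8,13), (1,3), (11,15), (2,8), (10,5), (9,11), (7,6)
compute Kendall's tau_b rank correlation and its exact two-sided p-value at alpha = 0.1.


Step 1: Enumerate the 36 unordered pairs (i,j) with i<j and classify each by sign(x_j-x_i) * sign(y_j-y_i).
  (1,2):dx=-1,dy=-1->C; (1,3):dx=-5,dy=-5->C; (1,4):dx=-12,dy=-15->C; (1,5):dx=-2,dy=-3->C
  (1,6):dx=-11,dy=-10->C; (1,7):dx=-3,dy=-13->C; (1,8):dx=-4,dy=-7->C; (1,9):dx=-6,dy=-12->C
  (2,3):dx=-4,dy=-4->C; (2,4):dx=-11,dy=-14->C; (2,5):dx=-1,dy=-2->C; (2,6):dx=-10,dy=-9->C
  (2,7):dx=-2,dy=-12->C; (2,8):dx=-3,dy=-6->C; (2,9):dx=-5,dy=-11->C; (3,4):dx=-7,dy=-10->C
  (3,5):dx=+3,dy=+2->C; (3,6):dx=-6,dy=-5->C; (3,7):dx=+2,dy=-8->D; (3,8):dx=+1,dy=-2->D
  (3,9):dx=-1,dy=-7->C; (4,5):dx=+10,dy=+12->C; (4,6):dx=+1,dy=+5->C; (4,7):dx=+9,dy=+2->C
  (4,8):dx=+8,dy=+8->C; (4,9):dx=+6,dy=+3->C; (5,6):dx=-9,dy=-7->C; (5,7):dx=-1,dy=-10->C
  (5,8):dx=-2,dy=-4->C; (5,9):dx=-4,dy=-9->C; (6,7):dx=+8,dy=-3->D; (6,8):dx=+7,dy=+3->C
  (6,9):dx=+5,dy=-2->D; (7,8):dx=-1,dy=+6->D; (7,9):dx=-3,dy=+1->D; (8,9):dx=-2,dy=-5->C
Step 2: C = 30, D = 6, total pairs = 36.
Step 3: tau = (C - D)/(n(n-1)/2) = (30 - 6)/36 = 0.666667.
Step 4: Exact two-sided p-value (enumerate n! = 362880 permutations of y under H0): p = 0.012665.
Step 5: alpha = 0.1. reject H0.

tau_b = 0.6667 (C=30, D=6), p = 0.012665, reject H0.


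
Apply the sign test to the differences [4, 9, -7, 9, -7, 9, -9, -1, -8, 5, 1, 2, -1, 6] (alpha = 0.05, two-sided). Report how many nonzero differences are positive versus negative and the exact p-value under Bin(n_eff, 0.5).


Step 1: Discard zero differences. Original n = 14; n_eff = number of nonzero differences = 14.
Nonzero differences (with sign): +4, +9, -7, +9, -7, +9, -9, -1, -8, +5, +1, +2, -1, +6
Step 2: Count signs: positive = 8, negative = 6.
Step 3: Under H0: P(positive) = 0.5, so the number of positives S ~ Bin(14, 0.5).
Step 4: Two-sided exact p-value = sum of Bin(14,0.5) probabilities at or below the observed probability = 0.790527.
Step 5: alpha = 0.05. fail to reject H0.

n_eff = 14, pos = 8, neg = 6, p = 0.790527, fail to reject H0.


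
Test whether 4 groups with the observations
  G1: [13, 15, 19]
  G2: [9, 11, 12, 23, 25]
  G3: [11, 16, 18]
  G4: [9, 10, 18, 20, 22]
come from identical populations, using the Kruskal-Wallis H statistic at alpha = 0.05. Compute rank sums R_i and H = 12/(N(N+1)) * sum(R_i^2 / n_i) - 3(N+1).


Step 1: Combine all N = 16 observations and assign midranks.
sorted (value, group, rank): (9,G2,1.5), (9,G4,1.5), (10,G4,3), (11,G2,4.5), (11,G3,4.5), (12,G2,6), (13,G1,7), (15,G1,8), (16,G3,9), (18,G3,10.5), (18,G4,10.5), (19,G1,12), (20,G4,13), (22,G4,14), (23,G2,15), (25,G2,16)
Step 2: Sum ranks within each group.
R_1 = 27 (n_1 = 3)
R_2 = 43 (n_2 = 5)
R_3 = 24 (n_3 = 3)
R_4 = 42 (n_4 = 5)
Step 3: H = 12/(N(N+1)) * sum(R_i^2/n_i) - 3(N+1)
     = 12/(16*17) * (27^2/3 + 43^2/5 + 24^2/3 + 42^2/5) - 3*17
     = 0.044118 * 1157.6 - 51
     = 0.070588.
Step 4: Ties present; correction factor C = 1 - 18/(16^3 - 16) = 0.995588. Corrected H = 0.070588 / 0.995588 = 0.070901.
Step 5: Under H0, H ~ chi^2(3); p-value = 0.995084.
Step 6: alpha = 0.05. fail to reject H0.

H = 0.0709, df = 3, p = 0.995084, fail to reject H0.


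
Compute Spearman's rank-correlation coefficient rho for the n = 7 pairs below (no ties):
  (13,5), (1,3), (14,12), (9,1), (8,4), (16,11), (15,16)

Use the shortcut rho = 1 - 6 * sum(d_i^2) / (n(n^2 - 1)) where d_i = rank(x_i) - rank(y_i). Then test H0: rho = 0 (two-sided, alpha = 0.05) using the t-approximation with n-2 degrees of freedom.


Step 1: Rank x and y separately (midranks; no ties here).
rank(x): 13->4, 1->1, 14->5, 9->3, 8->2, 16->7, 15->6
rank(y): 5->4, 3->2, 12->6, 1->1, 4->3, 11->5, 16->7
Step 2: d_i = R_x(i) - R_y(i); compute d_i^2.
  (4-4)^2=0, (1-2)^2=1, (5-6)^2=1, (3-1)^2=4, (2-3)^2=1, (7-5)^2=4, (6-7)^2=1
sum(d^2) = 12.
Step 3: rho = 1 - 6*12 / (7*(7^2 - 1)) = 1 - 72/336 = 0.785714.
Step 4: Under H0, t = rho * sqrt((n-2)/(1-rho^2)) = 2.8402 ~ t(5).
Step 5: Two-sided p-value from the t-distribution with 5 df = 0.036238.
Step 6: alpha = 0.05. reject H0.

rho = 0.7857, p = 0.036238, reject H0 at alpha = 0.05.


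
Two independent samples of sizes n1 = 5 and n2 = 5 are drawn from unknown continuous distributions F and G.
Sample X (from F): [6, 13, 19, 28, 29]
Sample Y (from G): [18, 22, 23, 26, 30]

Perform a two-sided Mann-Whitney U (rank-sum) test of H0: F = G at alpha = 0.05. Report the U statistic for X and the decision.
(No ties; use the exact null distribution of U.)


Step 1: Combine and sort all 10 observations; assign midranks.
sorted (value, group): (6,X), (13,X), (18,Y), (19,X), (22,Y), (23,Y), (26,Y), (28,X), (29,X), (30,Y)
ranks: 6->1, 13->2, 18->3, 19->4, 22->5, 23->6, 26->7, 28->8, 29->9, 30->10
Step 2: Rank sum for X: R1 = 1 + 2 + 4 + 8 + 9 = 24.
Step 3: U_X = R1 - n1(n1+1)/2 = 24 - 5*6/2 = 24 - 15 = 9.
       U_Y = n1*n2 - U_X = 25 - 9 = 16.
Step 4: No ties, so the exact null distribution of U (based on enumerating the C(10,5) = 252 equally likely rank assignments) gives the two-sided p-value.
Step 5: p-value = 0.547619; compare to alpha = 0.05. fail to reject H0.

U_X = 9, p = 0.547619, fail to reject H0 at alpha = 0.05.


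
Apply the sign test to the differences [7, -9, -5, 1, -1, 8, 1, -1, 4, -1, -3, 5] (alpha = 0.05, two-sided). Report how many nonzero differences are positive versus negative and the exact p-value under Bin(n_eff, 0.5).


Step 1: Discard zero differences. Original n = 12; n_eff = number of nonzero differences = 12.
Nonzero differences (with sign): +7, -9, -5, +1, -1, +8, +1, -1, +4, -1, -3, +5
Step 2: Count signs: positive = 6, negative = 6.
Step 3: Under H0: P(positive) = 0.5, so the number of positives S ~ Bin(12, 0.5).
Step 4: Two-sided exact p-value = sum of Bin(12,0.5) probabilities at or below the observed probability = 1.000000.
Step 5: alpha = 0.05. fail to reject H0.

n_eff = 12, pos = 6, neg = 6, p = 1.000000, fail to reject H0.


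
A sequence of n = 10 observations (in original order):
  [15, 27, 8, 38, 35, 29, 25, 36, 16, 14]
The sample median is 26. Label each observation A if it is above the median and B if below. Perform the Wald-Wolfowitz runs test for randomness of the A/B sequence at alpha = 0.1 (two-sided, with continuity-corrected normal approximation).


Step 1: Compute median = 26; label A = above, B = below.
Labels in order: BABAAABABB  (n_A = 5, n_B = 5)
Step 2: Count runs R = 7.
Step 3: Under H0 (random ordering), E[R] = 2*n_A*n_B/(n_A+n_B) + 1 = 2*5*5/10 + 1 = 6.0000.
        Var[R] = 2*n_A*n_B*(2*n_A*n_B - n_A - n_B) / ((n_A+n_B)^2 * (n_A+n_B-1)) = 2000/900 = 2.2222.
        SD[R] = 1.4907.
Step 4: Continuity-corrected z = (R - 0.5 - E[R]) / SD[R] = (7 - 0.5 - 6.0000) / 1.4907 = 0.3354.
Step 5: Two-sided p-value via normal approximation = 2*(1 - Phi(|z|)) = 0.737316.
Step 6: alpha = 0.1. fail to reject H0.

R = 7, z = 0.3354, p = 0.737316, fail to reject H0.


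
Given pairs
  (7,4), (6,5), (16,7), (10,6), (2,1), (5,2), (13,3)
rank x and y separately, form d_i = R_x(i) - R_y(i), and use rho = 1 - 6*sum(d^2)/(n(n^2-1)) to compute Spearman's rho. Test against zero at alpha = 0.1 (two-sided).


Step 1: Rank x and y separately (midranks; no ties here).
rank(x): 7->4, 6->3, 16->7, 10->5, 2->1, 5->2, 13->6
rank(y): 4->4, 5->5, 7->7, 6->6, 1->1, 2->2, 3->3
Step 2: d_i = R_x(i) - R_y(i); compute d_i^2.
  (4-4)^2=0, (3-5)^2=4, (7-7)^2=0, (5-6)^2=1, (1-1)^2=0, (2-2)^2=0, (6-3)^2=9
sum(d^2) = 14.
Step 3: rho = 1 - 6*14 / (7*(7^2 - 1)) = 1 - 84/336 = 0.750000.
Step 4: Under H0, t = rho * sqrt((n-2)/(1-rho^2)) = 2.5355 ~ t(5).
Step 5: Two-sided p-value from the t-distribution with 5 df = 0.052181.
Step 6: alpha = 0.1. reject H0.

rho = 0.7500, p = 0.052181, reject H0 at alpha = 0.1.


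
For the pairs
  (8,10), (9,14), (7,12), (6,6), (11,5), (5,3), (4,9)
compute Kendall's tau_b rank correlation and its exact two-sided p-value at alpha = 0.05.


Step 1: Enumerate the 21 unordered pairs (i,j) with i<j and classify each by sign(x_j-x_i) * sign(y_j-y_i).
  (1,2):dx=+1,dy=+4->C; (1,3):dx=-1,dy=+2->D; (1,4):dx=-2,dy=-4->C; (1,5):dx=+3,dy=-5->D
  (1,6):dx=-3,dy=-7->C; (1,7):dx=-4,dy=-1->C; (2,3):dx=-2,dy=-2->C; (2,4):dx=-3,dy=-8->C
  (2,5):dx=+2,dy=-9->D; (2,6):dx=-4,dy=-11->C; (2,7):dx=-5,dy=-5->C; (3,4):dx=-1,dy=-6->C
  (3,5):dx=+4,dy=-7->D; (3,6):dx=-2,dy=-9->C; (3,7):dx=-3,dy=-3->C; (4,5):dx=+5,dy=-1->D
  (4,6):dx=-1,dy=-3->C; (4,7):dx=-2,dy=+3->D; (5,6):dx=-6,dy=-2->C; (5,7):dx=-7,dy=+4->D
  (6,7):dx=-1,dy=+6->D
Step 2: C = 13, D = 8, total pairs = 21.
Step 3: tau = (C - D)/(n(n-1)/2) = (13 - 8)/21 = 0.238095.
Step 4: Exact two-sided p-value (enumerate n! = 5040 permutations of y under H0): p = 0.561905.
Step 5: alpha = 0.05. fail to reject H0.

tau_b = 0.2381 (C=13, D=8), p = 0.561905, fail to reject H0.


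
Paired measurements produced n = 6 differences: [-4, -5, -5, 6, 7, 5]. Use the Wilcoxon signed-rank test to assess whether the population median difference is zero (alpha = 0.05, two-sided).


Step 1: Drop any zero differences (none here) and take |d_i|.
|d| = [4, 5, 5, 6, 7, 5]
Step 2: Midrank |d_i| (ties get averaged ranks).
ranks: |4|->1, |5|->3, |5|->3, |6|->5, |7|->6, |5|->3
Step 3: Attach original signs; sum ranks with positive sign and with negative sign.
W+ = 5 + 6 + 3 = 14
W- = 1 + 3 + 3 = 7
(Check: W+ + W- = 21 should equal n(n+1)/2 = 21.)
Step 4: Test statistic W = min(W+, W-) = 7.
Step 5: Ties in |d|, so use the tie-corrected normal approximation.
        E[W] = n(n+1)/4 = 6*7/4 = 10.5.
        Tie groups: |d|=5 (t=3); sum(t^3 - t) = 24.
        Var[W] = n(n+1)(2n+1)/24 - sum(t^3-t)/48 = 546/24 - 24/48 = 22.25.
        z = (W - E[W]) / sqrt(Var[W]) = (7 - 10.5) / 4.7170 = -0.7420.
        Two-sided p = 2*Phi(z) = 0.458088.
Step 6: alpha = 0.05. fail to reject H0.

W+ = 14, W- = 7, W = min = 7, p = 0.458088, fail to reject H0.
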